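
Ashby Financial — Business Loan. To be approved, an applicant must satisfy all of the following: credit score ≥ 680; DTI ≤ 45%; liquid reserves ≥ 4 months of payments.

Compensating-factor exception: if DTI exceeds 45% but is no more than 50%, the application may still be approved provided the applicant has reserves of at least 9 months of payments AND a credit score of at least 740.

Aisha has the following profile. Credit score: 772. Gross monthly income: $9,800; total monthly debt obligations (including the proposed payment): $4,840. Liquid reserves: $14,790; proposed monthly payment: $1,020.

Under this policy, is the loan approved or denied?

Approved

Credit score 772 ≥ 680 (meets base)
DTI = 4,840/9,800 = 49.4% > 45% — standard DTI limit exceeded.
Reserves: 14,790 ÷ 1,020 = 14.5 months (meets 4-month minimum)
DTI 49.4% is within the 45%–50% exception band; checking compensating factors.
Reserves 14.5 ≥ 9 months; credit score 772 ≥ 740.
Both compensating conditions met → exception applies.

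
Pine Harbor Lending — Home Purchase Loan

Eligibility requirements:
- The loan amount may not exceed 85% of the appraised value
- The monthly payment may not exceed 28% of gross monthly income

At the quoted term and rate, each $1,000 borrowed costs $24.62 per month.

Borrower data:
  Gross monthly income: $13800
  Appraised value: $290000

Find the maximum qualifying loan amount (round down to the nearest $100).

Payment cap: 28% × $13,800 = $3,864/month.
At $24.62 per $1,000, that supports 3,864/24.62 × 1,000 ≈ $156,945 → $156,900.
LTV cap: 85% × $290,000 = $246,500 → $246,500.
Binding constraint: payment-to-income.

$156,900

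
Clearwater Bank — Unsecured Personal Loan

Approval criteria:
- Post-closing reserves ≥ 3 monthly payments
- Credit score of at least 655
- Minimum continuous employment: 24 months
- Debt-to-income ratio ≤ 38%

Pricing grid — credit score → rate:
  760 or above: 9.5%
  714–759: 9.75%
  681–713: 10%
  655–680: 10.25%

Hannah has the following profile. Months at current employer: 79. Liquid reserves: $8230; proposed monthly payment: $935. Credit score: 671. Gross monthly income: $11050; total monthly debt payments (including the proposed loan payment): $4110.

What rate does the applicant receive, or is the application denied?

Approved at 10.25%

Credit score 671 ≥ 655 (meets minimum)
Employment 79 ≥ 24 months
Reserves: 8,230 ÷ 935 = 8.8 months (meets 3-month minimum)
DTI: 4,110 ÷ 11,050 = 37.2%, within the 38% cap
All requirements met. Score 671 falls in the 655–680 tier → 10.25%.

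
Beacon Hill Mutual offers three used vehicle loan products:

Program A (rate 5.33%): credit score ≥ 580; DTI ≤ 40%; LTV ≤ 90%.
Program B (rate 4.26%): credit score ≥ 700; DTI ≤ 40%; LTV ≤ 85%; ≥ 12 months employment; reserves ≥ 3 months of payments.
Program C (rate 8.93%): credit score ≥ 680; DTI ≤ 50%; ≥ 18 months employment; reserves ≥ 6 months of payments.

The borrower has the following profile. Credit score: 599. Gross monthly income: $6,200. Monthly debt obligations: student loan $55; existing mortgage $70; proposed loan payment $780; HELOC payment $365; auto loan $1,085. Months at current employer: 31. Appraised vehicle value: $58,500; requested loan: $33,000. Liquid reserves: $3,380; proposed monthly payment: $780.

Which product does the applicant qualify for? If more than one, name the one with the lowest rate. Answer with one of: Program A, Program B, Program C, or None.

Program A

Total debts = (55 + 70 + 780 + 365 + 1,085) = 2,355; DTI = 2,355/6,200 = 38%.
LTV = 33,000/58,500 = 56.4%.
Reserves = 3,380/780 = 4.3 months.
Program A: score 599 ≥ 580; DTI 38% ≤ 40%; LTV 56.4% ≤ 90% → qualifies.
Program B: score 599 < 700; DTI 38% ≤ 40%; LTV 56.4% ≤ 85%; employment 31 ≥ 12 mo; reserves 4.3 ≥ 3 mo → does not qualify.
Program C: score 599 < 680; DTI 38% ≤ 50%; employment 31 ≥ 18 mo; reserves 4.3 < 6 mo → does not qualify.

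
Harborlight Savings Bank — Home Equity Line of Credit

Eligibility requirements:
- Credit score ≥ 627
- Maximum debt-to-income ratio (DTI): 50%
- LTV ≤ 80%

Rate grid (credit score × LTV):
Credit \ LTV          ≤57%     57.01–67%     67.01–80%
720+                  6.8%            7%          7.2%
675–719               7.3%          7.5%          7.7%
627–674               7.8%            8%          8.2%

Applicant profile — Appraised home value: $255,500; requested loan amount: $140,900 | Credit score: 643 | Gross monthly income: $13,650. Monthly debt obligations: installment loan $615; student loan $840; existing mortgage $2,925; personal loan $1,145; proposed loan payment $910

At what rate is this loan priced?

7.8%

Credit score 643 ≥ 627; Total monthly debts = (615 + 840 + 2,925 + 1,145 + 910) = 6,435. DTI: 6,435 ÷ 13,650 = 47.1%, within the 50% cap
LTV = 140,900/255,500 = 55.1% ≤ 80%
Row: 643 falls in 627–674. Column: 55.1% falls in ≤57%. Rate = 7.8%.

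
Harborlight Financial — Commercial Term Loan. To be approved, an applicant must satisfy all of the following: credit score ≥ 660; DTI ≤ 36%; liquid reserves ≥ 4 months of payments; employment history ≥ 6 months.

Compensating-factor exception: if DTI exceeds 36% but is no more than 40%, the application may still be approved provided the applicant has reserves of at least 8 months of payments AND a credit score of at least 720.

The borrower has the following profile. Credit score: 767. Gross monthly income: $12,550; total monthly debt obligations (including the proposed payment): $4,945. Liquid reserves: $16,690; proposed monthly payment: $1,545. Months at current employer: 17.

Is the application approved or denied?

Credit score 767 ≥ 660 (meets base)
DTI: 4,945 ÷ 12,550 = 39.4%, over the 36% base limit.
Reserves = 16,690/1,545 = 10.8 months ≥ 4
Employment 17 ≥ 6 months
DTI 39.4% is within the 36%–40% exception band; checking compensating factors.
Reserves 10.8 ≥ 8 months; credit score 767 ≥ 720.
Both compensating conditions met → exception applies.

Approved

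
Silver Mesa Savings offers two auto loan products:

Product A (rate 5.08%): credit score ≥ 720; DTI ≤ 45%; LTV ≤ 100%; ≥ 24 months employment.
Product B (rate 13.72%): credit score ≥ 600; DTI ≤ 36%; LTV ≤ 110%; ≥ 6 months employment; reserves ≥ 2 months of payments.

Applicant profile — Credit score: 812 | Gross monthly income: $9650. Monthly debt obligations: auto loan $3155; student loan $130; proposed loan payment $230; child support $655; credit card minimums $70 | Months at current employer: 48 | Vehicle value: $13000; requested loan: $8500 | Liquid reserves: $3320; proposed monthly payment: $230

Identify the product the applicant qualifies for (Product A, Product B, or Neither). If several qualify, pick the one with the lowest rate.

Product A

Total debts = (3,155 + 130 + 230 + 655 + 70) = 4,240; DTI = 4,240/9,650 = 43.9%.
LTV = 8,500/13,000 = 65.4%.
Reserves = 3,320/230 = 14.4 months.
Product A: score 812 ≥ 720; DTI 43.9% ≤ 45%; LTV 65.4% ≤ 100%; employment 48 ≥ 24 mo → qualifies.
Product B: score 812 ≥ 600; DTI 43.9% > 36%; LTV 65.4% ≤ 110%; employment 48 ≥ 6 mo; reserves 14.4 ≥ 2 mo → does not qualify.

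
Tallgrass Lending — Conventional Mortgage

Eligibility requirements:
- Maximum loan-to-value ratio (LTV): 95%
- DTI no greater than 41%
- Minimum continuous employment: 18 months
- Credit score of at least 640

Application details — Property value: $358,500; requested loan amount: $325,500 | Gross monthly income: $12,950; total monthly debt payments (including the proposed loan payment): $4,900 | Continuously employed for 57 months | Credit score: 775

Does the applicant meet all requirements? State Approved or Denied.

LTV = 325,500/358,500 = 90.8% ≤ 95%
DTI: 4,900 ÷ 12,950 = 37.8%, within the 41% cap
Employment 57 ≥ 18 months
Credit score 775 ≥ 640 (meets)
All criteria satisfied.

Approved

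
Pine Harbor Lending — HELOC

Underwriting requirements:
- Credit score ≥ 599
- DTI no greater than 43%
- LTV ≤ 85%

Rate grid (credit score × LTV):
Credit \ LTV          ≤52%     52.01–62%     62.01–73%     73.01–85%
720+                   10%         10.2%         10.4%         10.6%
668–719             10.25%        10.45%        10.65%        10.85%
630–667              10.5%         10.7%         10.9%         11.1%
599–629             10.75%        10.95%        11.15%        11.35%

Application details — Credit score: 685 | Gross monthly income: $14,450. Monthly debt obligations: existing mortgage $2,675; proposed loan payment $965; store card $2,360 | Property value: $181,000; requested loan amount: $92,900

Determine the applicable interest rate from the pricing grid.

10.25%

Credit score 685 ≥ 599; Total monthly debts = (2,675 + 965 + 2,360) = 6,000. DTI: 6,000 ÷ 14,450 = 41.5%, within the 43% cap
LTV: 92,900 ÷ 181,000 = 51.3%, within 85% cap
Row: 685 falls in 668–719. Column: 51.3% falls in ≤52%. Rate = 10.25%.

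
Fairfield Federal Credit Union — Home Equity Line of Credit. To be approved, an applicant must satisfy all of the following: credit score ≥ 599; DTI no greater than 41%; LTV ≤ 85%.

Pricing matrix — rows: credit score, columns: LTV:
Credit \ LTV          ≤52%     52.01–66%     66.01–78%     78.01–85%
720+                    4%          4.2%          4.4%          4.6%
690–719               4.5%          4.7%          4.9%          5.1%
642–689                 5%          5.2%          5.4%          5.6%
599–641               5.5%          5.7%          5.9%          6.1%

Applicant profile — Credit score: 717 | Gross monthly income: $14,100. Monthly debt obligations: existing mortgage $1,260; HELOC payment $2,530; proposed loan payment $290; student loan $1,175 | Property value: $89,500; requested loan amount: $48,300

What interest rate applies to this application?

Credit score 717 ≥ 599; Total monthly debts = (1,260 + 2,530 + 290 + 1,175) = 5,255. DTI: 5,255 ÷ 14,100 = 37.3%, within the 41% cap
LTV: 48,300 ÷ 89,500 = 54%, within 85% cap
Credit 717 → row 690–719; LTV 54% → column 52.01–66%. Grid cell → 4.7%.

4.7%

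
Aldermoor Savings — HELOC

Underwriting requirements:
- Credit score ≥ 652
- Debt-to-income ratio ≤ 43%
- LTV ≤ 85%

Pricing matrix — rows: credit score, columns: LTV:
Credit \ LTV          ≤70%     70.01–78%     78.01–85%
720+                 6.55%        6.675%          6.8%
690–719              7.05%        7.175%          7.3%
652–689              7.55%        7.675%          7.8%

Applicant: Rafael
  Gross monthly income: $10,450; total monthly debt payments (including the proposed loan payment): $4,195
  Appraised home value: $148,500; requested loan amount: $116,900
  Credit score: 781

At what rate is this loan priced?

Credit score 781 ≥ 652; Debt-to-income = 4,195/10,450 = 40.1% — meets 43% limit
Loan-to-value = 116,900/148,500 = 78.7% — pass (85% max)
Score 781 is in the 720+ band; LTV 78.7% is in the 78.01–85% band → 6.8%.

6.8%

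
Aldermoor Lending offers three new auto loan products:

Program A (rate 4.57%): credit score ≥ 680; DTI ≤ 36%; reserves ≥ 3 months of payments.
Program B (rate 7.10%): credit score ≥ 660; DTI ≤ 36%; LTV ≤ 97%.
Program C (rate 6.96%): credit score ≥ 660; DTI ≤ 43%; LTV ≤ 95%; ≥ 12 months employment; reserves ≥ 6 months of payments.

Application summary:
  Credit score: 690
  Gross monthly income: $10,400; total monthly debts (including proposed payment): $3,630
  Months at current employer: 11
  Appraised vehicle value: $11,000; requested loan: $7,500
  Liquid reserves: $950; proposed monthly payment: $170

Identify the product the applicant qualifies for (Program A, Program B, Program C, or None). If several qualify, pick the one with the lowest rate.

Program A

DTI = 3,630/10,400 = 34.9%.
LTV = 7,500/11,000 = 68.2%.
Reserves = 950/170 = 5.6 months.
Program A: score 690 ≥ 680; DTI 34.9% ≤ 36%; reserves 5.6 ≥ 3 mo → qualifies.
Program B: score 690 ≥ 660; DTI 34.9% ≤ 36%; LTV 68.2% ≤ 97% → qualifies.
Program C: score 690 ≥ 660; DTI 34.9% ≤ 43%; LTV 68.2% ≤ 95%; employment 11 < 12 mo; reserves 5.6 < 6 mo → does not qualify.
Qualifying: Program A, Program B. Lowest rate is 4.57% → Program A.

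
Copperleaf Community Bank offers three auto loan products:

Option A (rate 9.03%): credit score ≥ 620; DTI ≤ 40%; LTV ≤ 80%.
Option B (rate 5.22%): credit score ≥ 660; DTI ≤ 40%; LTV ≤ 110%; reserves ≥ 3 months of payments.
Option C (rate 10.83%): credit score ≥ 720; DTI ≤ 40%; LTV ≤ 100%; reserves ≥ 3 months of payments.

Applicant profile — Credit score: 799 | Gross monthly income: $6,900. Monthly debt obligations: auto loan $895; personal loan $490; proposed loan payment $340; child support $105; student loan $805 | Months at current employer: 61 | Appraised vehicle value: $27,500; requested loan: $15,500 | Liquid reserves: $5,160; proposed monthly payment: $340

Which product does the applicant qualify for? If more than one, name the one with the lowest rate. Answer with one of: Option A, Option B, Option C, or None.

Option B

Total debts = (895 + 490 + 340 + 105 + 805) = 2,635; DTI = 2,635/6,900 = 38.2%.
LTV = 15,500/27,500 = 56.4%.
Reserves = 5,160/340 = 15.2 months.
Option A: score 799 ≥ 620; DTI 38.2% ≤ 40%; LTV 56.4% ≤ 80% → qualifies.
Option B: score 799 ≥ 660; DTI 38.2% ≤ 40%; LTV 56.4% ≤ 110%; reserves 15.2 ≥ 3 mo → qualifies.
Option C: score 799 ≥ 720; DTI 38.2% ≤ 40%; LTV 56.4% ≤ 100%; reserves 15.2 ≥ 3 mo → qualifies.
Qualifying: Option A, Option B, Option C. Lowest rate is 5.22% → Option B.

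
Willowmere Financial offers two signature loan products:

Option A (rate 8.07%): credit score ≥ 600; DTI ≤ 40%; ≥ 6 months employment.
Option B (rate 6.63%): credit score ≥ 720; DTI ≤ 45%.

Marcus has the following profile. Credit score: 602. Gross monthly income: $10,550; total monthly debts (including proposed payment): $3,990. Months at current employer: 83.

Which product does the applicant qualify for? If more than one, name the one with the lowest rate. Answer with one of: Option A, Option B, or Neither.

DTI = 3,990/10,550 = 37.8%.
Option A: score 602 ≥ 600; DTI 37.8% ≤ 40%; employment 83 ≥ 6 mo → qualifies.
Option B: score 602 < 720; DTI 37.8% ≤ 45% → does not qualify.

Option A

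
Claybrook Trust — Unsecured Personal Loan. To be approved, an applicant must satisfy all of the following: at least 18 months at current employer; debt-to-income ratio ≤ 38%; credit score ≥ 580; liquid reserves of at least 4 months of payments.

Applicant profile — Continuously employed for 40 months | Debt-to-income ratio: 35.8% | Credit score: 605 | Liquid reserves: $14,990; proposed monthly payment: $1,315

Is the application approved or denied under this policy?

Employment 40 ≥ 18 months
DTI 35.8% is within the 38% limit
Credit score 605 ≥ 580 (meets)
Reserves: 14,990 ÷ 1,315 = 11.4 months (meets 4-month minimum)
All criteria satisfied.

Approved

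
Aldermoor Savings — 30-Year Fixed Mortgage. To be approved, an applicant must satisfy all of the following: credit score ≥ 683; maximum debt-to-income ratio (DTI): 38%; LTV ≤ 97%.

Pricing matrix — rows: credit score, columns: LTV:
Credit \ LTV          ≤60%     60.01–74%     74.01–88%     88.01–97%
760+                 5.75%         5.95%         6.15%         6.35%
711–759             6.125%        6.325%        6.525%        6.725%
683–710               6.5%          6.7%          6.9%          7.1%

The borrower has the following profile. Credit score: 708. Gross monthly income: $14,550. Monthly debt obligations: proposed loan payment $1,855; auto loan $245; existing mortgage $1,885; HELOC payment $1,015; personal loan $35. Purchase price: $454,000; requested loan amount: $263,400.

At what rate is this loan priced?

Credit score 708 ≥ 683; Total monthly debts = (1,855 + 245 + 1,885 + 1,015 + 35) = 5,035. Debt-to-income = 5,035/14,550 = 34.6% — meets 38% limit
LTV: 263,400 ÷ 454,000 = 58%, within 97% cap
Row: 708 falls in 683–710. Column: 58% falls in ≤60%. Rate = 6.5%.

6.5%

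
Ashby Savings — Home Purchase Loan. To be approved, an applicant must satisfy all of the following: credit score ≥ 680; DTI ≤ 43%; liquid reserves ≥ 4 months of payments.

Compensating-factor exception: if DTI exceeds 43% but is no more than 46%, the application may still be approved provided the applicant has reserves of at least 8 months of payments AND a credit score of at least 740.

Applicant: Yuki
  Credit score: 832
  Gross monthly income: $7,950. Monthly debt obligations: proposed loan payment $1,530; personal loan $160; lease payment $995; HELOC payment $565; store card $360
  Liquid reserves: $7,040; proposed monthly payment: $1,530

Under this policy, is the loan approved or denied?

Credit score 832 ≥ 680 (meets base)
Total debts = (1,530 + 160 + 995 + 565 + 360) = 3,610. DTI: 3,610 ÷ 7,950 = 45.4%, over the 43% base limit.
Reserves = 7,040/1,530 = 4.6 months ≥ 4
DTI 45.4% is within the 43%–46% exception band; checking compensating factors.
Override check — reserves: 4.6 mo (short of 8); score: 832 (ok).
Compensating-factor requirement not fully met.

Denied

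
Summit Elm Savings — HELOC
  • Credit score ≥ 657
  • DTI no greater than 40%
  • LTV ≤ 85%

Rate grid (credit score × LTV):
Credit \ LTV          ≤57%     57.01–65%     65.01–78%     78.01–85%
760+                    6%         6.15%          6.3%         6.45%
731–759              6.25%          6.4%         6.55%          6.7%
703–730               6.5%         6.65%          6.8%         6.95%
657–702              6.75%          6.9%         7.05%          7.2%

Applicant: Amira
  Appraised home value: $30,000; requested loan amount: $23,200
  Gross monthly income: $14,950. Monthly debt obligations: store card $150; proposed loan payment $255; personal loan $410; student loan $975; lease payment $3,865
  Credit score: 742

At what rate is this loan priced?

Credit score 742 ≥ 657; Total monthly debts = (150 + 255 + 410 + 975 + 3,865) = 5,655. DTI: 5,655 ÷ 14,950 = 37.8%, within the 40% cap
LTV = 23,200/30,000 = 77.3% ≤ 85%
Score 742 is in the 731–759 band; LTV 77.3% is in the 65.01–78% band → 6.55%.

6.55%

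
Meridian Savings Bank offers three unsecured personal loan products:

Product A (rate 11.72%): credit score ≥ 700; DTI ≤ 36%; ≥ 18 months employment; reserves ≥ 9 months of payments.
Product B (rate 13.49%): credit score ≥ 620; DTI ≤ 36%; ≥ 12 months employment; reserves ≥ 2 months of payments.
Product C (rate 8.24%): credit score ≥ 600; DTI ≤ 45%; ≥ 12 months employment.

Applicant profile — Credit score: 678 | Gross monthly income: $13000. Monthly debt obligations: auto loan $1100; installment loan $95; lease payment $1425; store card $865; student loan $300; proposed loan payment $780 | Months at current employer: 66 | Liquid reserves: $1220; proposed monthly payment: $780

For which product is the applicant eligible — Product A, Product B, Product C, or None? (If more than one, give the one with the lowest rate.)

Total debts = (1,100 + 95 + 1,425 + 865 + 300 + 780) = 4,565; DTI = 4,565/13,000 = 35.1%.
Reserves = 1,220/780 = 1.6 months.
Product A: score 678 < 700; DTI 35.1% ≤ 36%; employment 66 ≥ 18 mo; reserves 1.6 < 9 mo → does not qualify.
Product B: score 678 ≥ 620; DTI 35.1% ≤ 36%; employment 66 ≥ 12 mo; reserves 1.6 < 2 mo → does not qualify.
Product C: score 678 ≥ 600; DTI 35.1% ≤ 45%; employment 66 ≥ 12 mo → qualifies.

Product C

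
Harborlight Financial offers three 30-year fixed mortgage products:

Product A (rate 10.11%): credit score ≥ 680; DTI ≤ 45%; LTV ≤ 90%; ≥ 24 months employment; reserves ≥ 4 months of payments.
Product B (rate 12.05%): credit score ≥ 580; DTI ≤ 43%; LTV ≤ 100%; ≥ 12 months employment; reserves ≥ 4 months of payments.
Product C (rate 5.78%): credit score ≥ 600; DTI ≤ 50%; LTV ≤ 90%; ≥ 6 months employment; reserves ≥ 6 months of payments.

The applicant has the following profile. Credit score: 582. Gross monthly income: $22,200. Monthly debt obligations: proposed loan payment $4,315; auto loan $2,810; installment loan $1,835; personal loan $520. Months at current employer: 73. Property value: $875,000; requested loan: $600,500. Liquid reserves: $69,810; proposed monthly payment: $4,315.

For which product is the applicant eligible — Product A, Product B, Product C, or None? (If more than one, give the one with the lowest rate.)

Total debts = (4,315 + 2,810 + 1,835 + 520) = 9,480; DTI = 9,480/22,200 = 42.7%.
LTV = 600,500/875,000 = 68.6%.
Reserves = 69,810/4,315 = 16.2 months.
Product A: score 582 < 680; DTI 42.7% ≤ 45%; LTV 68.6% ≤ 90%; employment 73 ≥ 24 mo; reserves 16.2 ≥ 4 mo → does not qualify.
Product B: score 582 ≥ 580; DTI 42.7% ≤ 43%; LTV 68.6% ≤ 100%; employment 73 ≥ 12 mo; reserves 16.2 ≥ 4 mo → qualifies.
Product C: score 582 < 600; DTI 42.7% ≤ 50%; LTV 68.6% ≤ 90%; employment 73 ≥ 6 mo; reserves 16.2 ≥ 6 mo → does not qualify.

Product B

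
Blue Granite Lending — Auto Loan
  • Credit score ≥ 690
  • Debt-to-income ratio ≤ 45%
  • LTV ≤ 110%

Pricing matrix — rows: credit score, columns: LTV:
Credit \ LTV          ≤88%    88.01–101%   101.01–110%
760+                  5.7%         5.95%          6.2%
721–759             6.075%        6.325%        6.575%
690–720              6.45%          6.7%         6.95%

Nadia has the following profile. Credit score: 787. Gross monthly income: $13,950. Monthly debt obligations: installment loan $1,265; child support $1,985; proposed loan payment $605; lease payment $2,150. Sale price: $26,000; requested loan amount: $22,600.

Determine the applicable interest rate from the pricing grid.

Credit score 787 ≥ 690; Total monthly debts = (1,265 + 1,985 + 605 + 2,150) = 6,005. DTI = 6,005/13,950 = 43% ≤ 45%
Loan-to-value = 22,600/26,000 = 86.9% — pass (110% max)
Row: 787 falls in 760+. Column: 86.9% falls in ≤88%. Rate = 5.7%.

5.7%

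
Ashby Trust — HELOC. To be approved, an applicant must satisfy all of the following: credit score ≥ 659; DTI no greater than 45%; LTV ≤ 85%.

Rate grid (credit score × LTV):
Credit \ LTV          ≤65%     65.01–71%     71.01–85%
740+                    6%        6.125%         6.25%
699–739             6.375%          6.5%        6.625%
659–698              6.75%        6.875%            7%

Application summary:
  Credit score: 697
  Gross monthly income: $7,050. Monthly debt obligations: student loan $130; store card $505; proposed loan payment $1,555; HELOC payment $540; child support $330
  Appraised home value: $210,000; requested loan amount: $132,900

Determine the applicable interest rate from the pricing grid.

Credit score 697 ≥ 659; Total monthly debts = (130 + 505 + 1,555 + 540 + 330) = 3,060. DTI = 3,060/7,050 = 43.4% ≤ 45%
LTV = 132,900/210,000 = 63.3% ≤ 85%
Credit 697 → row 659–698; LTV 63.3% → column ≤65%. Grid cell → 6.75%.

6.75%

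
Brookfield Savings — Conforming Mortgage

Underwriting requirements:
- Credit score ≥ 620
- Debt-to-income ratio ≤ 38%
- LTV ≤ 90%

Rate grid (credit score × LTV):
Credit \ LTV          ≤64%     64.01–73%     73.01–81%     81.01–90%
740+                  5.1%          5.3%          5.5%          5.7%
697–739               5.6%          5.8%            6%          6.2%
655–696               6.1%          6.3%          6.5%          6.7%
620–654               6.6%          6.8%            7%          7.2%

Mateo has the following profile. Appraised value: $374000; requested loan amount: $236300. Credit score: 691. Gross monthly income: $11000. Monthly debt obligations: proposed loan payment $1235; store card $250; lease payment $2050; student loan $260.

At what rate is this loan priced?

Credit score 691 ≥ 620; Total monthly debts = (1,235 + 250 + 2,050 + 260) = 3,795. DTI: 3,795 ÷ 11,000 = 34.5%, within the 38% cap
LTV: 236,300 ÷ 374,000 = 63.2%, within 90% cap
Row: 691 falls in 655–696. Column: 63.2% falls in ≤64%. Rate = 6.1%.

6.1%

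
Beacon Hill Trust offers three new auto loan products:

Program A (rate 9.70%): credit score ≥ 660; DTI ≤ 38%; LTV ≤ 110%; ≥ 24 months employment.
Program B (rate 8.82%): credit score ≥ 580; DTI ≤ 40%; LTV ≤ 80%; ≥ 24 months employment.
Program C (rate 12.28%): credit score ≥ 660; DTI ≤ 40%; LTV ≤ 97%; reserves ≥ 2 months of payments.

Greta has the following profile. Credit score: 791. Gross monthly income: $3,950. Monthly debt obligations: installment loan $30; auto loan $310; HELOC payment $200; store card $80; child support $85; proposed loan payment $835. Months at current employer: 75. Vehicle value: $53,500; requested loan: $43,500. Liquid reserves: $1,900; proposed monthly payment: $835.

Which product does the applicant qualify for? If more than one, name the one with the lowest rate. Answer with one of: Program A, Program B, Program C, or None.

Program C

Total debts = (30 + 310 + 200 + 80 + 85 + 835) = 1,540; DTI = 1,540/3,950 = 39%.
LTV = 43,500/53,500 = 81.3%.
Reserves = 1,900/835 = 2.3 months.
Program A: score 791 ≥ 660; DTI 39% > 38%; LTV 81.3% ≤ 110%; employment 75 ≥ 24 mo → does not qualify.
Program B: score 791 ≥ 580; DTI 39% ≤ 40%; LTV 81.3% > 80%; employment 75 ≥ 24 mo → does not qualify.
Program C: score 791 ≥ 660; DTI 39% ≤ 40%; LTV 81.3% ≤ 97%; reserves 2.3 ≥ 2 mo → qualifies.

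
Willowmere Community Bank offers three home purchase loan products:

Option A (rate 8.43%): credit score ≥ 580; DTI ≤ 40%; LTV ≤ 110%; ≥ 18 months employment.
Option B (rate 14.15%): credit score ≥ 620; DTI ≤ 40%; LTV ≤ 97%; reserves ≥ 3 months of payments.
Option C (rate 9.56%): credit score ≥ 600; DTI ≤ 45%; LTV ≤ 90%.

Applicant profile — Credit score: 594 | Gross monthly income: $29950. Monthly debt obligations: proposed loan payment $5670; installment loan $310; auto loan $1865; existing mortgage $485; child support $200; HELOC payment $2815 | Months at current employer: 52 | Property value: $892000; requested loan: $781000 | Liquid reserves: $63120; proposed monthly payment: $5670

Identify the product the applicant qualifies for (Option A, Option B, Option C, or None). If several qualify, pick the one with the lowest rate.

Total debts = (5,670 + 310 + 1,865 + 485 + 200 + 2,815) = 11,345; DTI = 11,345/29,950 = 37.9%.
LTV = 781,000/892,000 = 87.6%.
Reserves = 63,120/5,670 = 11.1 months.
Option A: score 594 ≥ 580; DTI 37.9% ≤ 40%; LTV 87.6% ≤ 110%; employment 52 ≥ 18 mo → qualifies.
Option B: score 594 < 620; DTI 37.9% ≤ 40%; LTV 87.6% ≤ 97%; reserves 11.1 ≥ 3 mo → does not qualify.
Option C: score 594 < 600; DTI 37.9% ≤ 45%; LTV 87.6% ≤ 90% → does not qualify.

Option A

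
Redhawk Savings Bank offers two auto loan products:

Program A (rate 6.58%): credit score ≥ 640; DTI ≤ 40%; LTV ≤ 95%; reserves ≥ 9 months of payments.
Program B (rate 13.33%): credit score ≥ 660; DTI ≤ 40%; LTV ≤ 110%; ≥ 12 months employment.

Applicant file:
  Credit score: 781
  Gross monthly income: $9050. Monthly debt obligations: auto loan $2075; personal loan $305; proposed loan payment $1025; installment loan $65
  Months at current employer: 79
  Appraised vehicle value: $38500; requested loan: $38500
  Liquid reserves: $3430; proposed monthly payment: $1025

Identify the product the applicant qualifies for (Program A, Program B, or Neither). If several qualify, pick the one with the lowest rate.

Program B

Total debts = (2,075 + 305 + 1,025 + 65) = 3,470; DTI = 3,470/9,050 = 38.3%.
LTV = 38,500/38,500 = 100%.
Reserves = 3,430/1,025 = 3.3 months.
Program A: score 781 ≥ 640; DTI 38.3% ≤ 40%; LTV 100% > 95%; reserves 3.3 < 9 mo → does not qualify.
Program B: score 781 ≥ 660; DTI 38.3% ≤ 40%; LTV 100% ≤ 110%; employment 79 ≥ 12 mo → qualifies.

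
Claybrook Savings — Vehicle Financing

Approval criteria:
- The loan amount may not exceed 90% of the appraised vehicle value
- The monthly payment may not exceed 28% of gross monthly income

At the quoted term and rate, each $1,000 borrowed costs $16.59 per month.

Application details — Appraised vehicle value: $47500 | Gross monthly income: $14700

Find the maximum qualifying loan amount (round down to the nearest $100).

Payment cap: 28% × $14,700 = $4,116/month.
At $16.59 per $1,000, that supports 4,116/16.59 × 1,000 ≈ $248,101 → $248,100.
LTV cap: 90% × $47,500 = $42,750 → $42,700.
Binding constraint: loan-to-value.

$42,700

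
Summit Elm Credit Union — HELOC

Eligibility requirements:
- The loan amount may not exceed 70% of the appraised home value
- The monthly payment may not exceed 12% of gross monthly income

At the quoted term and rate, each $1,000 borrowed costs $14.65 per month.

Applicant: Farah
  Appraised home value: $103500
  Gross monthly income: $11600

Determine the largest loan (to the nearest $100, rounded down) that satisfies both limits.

$72,400

Payment cap: 12% × $11,600 = $1,392/month.
At $14.65 per $1,000, that supports 1,392/14.65 × 1,000 ≈ $95,017 → $95,000.
LTV cap: 70% × $103,500 = $72,450 → $72,400.
Binding constraint: loan-to-value.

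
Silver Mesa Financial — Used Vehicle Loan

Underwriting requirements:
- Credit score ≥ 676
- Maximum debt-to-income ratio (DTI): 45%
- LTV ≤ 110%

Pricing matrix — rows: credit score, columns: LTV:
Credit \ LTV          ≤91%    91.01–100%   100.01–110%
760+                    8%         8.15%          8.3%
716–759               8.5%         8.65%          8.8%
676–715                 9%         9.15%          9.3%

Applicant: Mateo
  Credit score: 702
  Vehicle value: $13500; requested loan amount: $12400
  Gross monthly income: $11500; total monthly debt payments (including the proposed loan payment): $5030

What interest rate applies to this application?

9.15%

Credit score 702 ≥ 676; DTI: 5,030 ÷ 11,500 = 43.7%, within the 45% cap
LTV = 12,400/13,500 = 91.9% ≤ 110%
Row: 702 falls in 676–715. Column: 91.9% falls in 91.01–100%. Rate = 9.15%.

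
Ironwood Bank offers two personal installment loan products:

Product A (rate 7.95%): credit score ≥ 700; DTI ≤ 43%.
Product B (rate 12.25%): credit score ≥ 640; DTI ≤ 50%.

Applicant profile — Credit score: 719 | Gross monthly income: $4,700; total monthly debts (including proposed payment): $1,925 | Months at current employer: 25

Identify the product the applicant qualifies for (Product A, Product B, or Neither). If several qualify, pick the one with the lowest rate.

Product A

DTI = 1,925/4,700 = 41%.
Product A: score 719 ≥ 700; DTI 41% ≤ 43% → qualifies.
Product B: score 719 ≥ 640; DTI 41% ≤ 50% → qualifies.
Qualifying: Product A, Product B. Lowest rate is 7.95% → Product A.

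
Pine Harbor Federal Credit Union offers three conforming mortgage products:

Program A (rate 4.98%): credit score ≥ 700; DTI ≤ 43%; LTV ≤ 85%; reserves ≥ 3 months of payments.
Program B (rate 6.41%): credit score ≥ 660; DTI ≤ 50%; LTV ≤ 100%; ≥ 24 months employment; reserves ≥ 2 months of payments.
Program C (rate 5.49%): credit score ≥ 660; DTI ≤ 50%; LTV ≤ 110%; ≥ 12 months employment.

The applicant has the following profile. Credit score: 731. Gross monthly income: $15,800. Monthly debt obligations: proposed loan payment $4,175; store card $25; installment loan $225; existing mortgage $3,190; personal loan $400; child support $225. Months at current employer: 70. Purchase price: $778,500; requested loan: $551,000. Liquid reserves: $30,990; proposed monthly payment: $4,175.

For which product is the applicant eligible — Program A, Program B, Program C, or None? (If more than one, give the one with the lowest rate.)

Total debts = (4,175 + 25 + 225 + 3,190 + 400 + 225) = 8,240; DTI = 8,240/15,800 = 52.2%.
LTV = 551,000/778,500 = 70.8%.
Reserves = 30,990/4,175 = 7.4 months.
Program A: score 731 ≥ 700; DTI 52.2% > 43%; LTV 70.8% ≤ 85%; reserves 7.4 ≥ 3 mo → does not qualify.
Program B: score 731 ≥ 660; DTI 52.2% > 50%; LTV 70.8% ≤ 100%; employment 70 ≥ 24 mo; reserves 7.4 ≥ 2 mo → does not qualify.
Program C: score 731 ≥ 660; DTI 52.2% > 50%; LTV 70.8% ≤ 110%; employment 70 ≥ 12 mo → does not qualify.

None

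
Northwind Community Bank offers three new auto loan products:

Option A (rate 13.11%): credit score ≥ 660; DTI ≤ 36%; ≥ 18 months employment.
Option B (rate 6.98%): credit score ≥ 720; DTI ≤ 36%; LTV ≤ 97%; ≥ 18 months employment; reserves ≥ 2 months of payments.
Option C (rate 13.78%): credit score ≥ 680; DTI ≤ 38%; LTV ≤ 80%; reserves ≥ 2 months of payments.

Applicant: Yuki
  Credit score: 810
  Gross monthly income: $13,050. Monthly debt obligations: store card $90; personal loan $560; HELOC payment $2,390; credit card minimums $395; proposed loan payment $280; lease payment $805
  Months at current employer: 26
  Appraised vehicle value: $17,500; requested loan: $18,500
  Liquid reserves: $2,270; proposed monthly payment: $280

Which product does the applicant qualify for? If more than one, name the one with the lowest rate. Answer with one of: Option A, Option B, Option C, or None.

Total debts = (90 + 560 + 2,390 + 395 + 280 + 805) = 4,520; DTI = 4,520/13,050 = 34.6%.
LTV = 18,500/17,500 = 105.7%.
Reserves = 2,270/280 = 8.1 months.
Option A: score 810 ≥ 660; DTI 34.6% ≤ 36%; employment 26 ≥ 18 mo → qualifies.
Option B: score 810 ≥ 720; DTI 34.6% ≤ 36%; LTV 105.7% > 97%; employment 26 ≥ 18 mo; reserves 8.1 ≥ 2 mo → does not qualify.
Option C: score 810 ≥ 680; DTI 34.6% ≤ 38%; LTV 105.7% > 80%; reserves 8.1 ≥ 2 mo → does not qualify.

Option A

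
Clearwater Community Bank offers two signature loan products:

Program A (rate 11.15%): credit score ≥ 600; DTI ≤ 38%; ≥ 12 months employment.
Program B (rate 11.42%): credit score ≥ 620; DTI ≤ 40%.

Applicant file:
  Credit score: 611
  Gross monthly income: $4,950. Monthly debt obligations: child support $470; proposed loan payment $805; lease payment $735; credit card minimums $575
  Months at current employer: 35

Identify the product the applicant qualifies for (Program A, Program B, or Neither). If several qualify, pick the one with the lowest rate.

Total debts = (470 + 805 + 735 + 575) = 2,585; DTI = 2,585/4,950 = 52.2%.
Program A: score 611 ≥ 600; DTI 52.2% > 38%; employment 35 ≥ 12 mo → does not qualify.
Program B: score 611 < 620; DTI 52.2% > 40% → does not qualify.

Neither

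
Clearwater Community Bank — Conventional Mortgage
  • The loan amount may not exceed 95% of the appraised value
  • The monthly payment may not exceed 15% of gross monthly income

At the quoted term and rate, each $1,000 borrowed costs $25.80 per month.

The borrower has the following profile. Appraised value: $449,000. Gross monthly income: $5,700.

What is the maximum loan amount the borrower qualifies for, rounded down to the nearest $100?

$33,100

Payment cap: 15% × $5,700 = $855/month.
At $25.80 per $1,000, that supports 855/25.80 × 1,000 ≈ $33,139 → $33,100.
LTV cap: 95% × $449,000 = $426,550 → $426,500.
Binding constraint: payment-to-income.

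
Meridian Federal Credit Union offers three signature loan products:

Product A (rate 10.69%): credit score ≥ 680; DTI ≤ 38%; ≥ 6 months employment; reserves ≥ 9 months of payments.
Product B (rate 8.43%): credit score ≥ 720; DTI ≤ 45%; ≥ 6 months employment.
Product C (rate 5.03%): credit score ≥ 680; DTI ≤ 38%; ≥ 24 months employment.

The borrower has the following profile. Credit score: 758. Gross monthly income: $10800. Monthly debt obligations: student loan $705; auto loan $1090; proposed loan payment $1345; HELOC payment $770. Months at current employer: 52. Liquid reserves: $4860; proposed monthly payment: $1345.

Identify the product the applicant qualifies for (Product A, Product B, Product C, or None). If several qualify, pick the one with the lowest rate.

Product C

Total debts = (705 + 1,090 + 1,345 + 770) = 3,910; DTI = 3,910/10,800 = 36.2%.
Reserves = 4,860/1,345 = 3.6 months.
Product A: score 758 ≥ 680; DTI 36.2% ≤ 38%; employment 52 ≥ 6 mo; reserves 3.6 < 9 mo → does not qualify.
Product B: score 758 ≥ 720; DTI 36.2% ≤ 45%; employment 52 ≥ 6 mo → qualifies.
Product C: score 758 ≥ 680; DTI 36.2% ≤ 38%; employment 52 ≥ 24 mo → qualifies.
Qualifying: Product B, Product C. Lowest rate is 5.03% → Product C.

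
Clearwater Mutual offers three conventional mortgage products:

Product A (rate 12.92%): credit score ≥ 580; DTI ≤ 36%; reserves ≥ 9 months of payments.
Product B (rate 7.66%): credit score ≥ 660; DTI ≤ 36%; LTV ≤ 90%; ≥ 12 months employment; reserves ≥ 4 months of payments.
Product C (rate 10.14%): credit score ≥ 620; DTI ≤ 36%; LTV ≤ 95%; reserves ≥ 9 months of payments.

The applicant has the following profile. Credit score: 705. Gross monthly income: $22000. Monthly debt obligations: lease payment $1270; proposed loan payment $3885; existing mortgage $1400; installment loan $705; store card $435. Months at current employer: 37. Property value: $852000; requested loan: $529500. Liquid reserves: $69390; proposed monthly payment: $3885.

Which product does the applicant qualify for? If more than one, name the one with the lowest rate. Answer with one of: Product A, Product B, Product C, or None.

Total debts = (1,270 + 3,885 + 1,400 + 705 + 435) = 7,695; DTI = 7,695/22,000 = 35%.
LTV = 529,500/852,000 = 62.1%.
Reserves = 69,390/3,885 = 17.9 months.
Product A: score 705 ≥ 580; DTI 35% ≤ 36%; reserves 17.9 ≥ 9 mo → qualifies.
Product B: score 705 ≥ 660; DTI 35% ≤ 36%; LTV 62.1% ≤ 90%; employment 37 ≥ 12 mo; reserves 17.9 ≥ 4 mo → qualifies.
Product C: score 705 ≥ 620; DTI 35% ≤ 36%; LTV 62.1% ≤ 95%; reserves 17.9 ≥ 9 mo → qualifies.
Qualifying: Product A, Product B, Product C. Lowest rate is 7.66% → Product B.

Product B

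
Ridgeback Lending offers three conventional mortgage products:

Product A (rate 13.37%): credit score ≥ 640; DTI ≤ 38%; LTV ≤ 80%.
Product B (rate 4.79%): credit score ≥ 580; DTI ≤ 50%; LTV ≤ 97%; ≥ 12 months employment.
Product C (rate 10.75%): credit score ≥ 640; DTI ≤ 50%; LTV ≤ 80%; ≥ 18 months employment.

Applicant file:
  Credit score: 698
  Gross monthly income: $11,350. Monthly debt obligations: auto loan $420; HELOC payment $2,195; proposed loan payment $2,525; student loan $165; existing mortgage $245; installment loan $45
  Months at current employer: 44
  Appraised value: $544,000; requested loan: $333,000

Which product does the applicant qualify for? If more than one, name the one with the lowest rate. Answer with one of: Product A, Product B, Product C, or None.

Product B

Total debts = (420 + 2,195 + 2,525 + 165 + 245 + 45) = 5,595; DTI = 5,595/11,350 = 49.3%.
LTV = 333,000/544,000 = 61.2%.
Product A: score 698 ≥ 640; DTI 49.3% > 38%; LTV 61.2% ≤ 80% → does not qualify.
Product B: score 698 ≥ 580; DTI 49.3% ≤ 50%; LTV 61.2% ≤ 97%; employment 44 ≥ 12 mo → qualifies.
Product C: score 698 ≥ 640; DTI 49.3% ≤ 50%; LTV 61.2% ≤ 80%; employment 44 ≥ 18 mo → qualifies.
Qualifying: Product B, Product C. Lowest rate is 4.79% → Product B.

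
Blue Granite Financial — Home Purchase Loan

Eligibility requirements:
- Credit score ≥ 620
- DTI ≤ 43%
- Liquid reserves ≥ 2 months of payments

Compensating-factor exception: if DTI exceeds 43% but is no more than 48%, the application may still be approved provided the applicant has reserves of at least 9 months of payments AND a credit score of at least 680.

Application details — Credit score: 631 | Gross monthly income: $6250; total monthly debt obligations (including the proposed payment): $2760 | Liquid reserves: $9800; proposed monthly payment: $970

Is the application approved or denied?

Credit score 631 ≥ 620 (meets base)
DTI: 2,760 ÷ 6,250 = 44.2%, over the 43% base limit.
Liquid reserves cover 9,800/970 = 10.1 months — ≥ 2 required
44.2% falls in the override range (43%–48%), so the compensating-factor test applies.
Override check — reserves: 10.1 mo (ok); score: 631 (below 680).
Override conditions not both satisfied; exception does not apply.

Denied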